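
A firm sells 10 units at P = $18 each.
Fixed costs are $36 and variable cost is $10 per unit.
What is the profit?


Total Revenue = P * Q = 18 * 10 = $180
Total Cost = FC + VC*Q = 36 + 10*10 = $136
Profit = TR - TC = 180 - 136 = $44

$44


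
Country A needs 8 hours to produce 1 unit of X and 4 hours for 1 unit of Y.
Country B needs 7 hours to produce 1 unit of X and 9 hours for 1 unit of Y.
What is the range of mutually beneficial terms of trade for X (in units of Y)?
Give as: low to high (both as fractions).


Opportunity cost of X for Country A = hours_X / hours_Y = 8/4 = 2 units of Y
Opportunity cost of X for Country B = hours_X / hours_Y = 7/9 = 7/9 units of Y
Terms of trade must be between the two opportunity costs.
Range: 7/9 to 2

7/9 to 2


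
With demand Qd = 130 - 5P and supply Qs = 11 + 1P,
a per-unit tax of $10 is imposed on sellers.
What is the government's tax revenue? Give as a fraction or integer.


With tax on sellers, new supply: Qs' = 11 + 1(P - 10)
= 1 + 1P
New equilibrium quantity:
Q_new = 45/2
Tax revenue = tax * Q_new = 10 * 45/2 = 225

225


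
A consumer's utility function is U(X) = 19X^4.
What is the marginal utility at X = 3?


MU = dU/dX = 19*4*X^(4-1)
MU = 76*X^3
At X = 3:
MU = 76 * 3^3
MU = 76 * 27 = 2052

2052


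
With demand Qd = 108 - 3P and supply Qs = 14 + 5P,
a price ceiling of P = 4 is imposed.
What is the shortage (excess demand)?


At P = 4:
Qd = 108 - 3*4 = 96
Qs = 14 + 5*4 = 34
Shortage = Qd - Qs = 96 - 34 = 62

62


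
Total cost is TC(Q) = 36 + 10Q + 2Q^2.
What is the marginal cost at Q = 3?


MC = dTC/dQ = 10 + 2*2*Q
At Q = 3:
MC = 10 + 4*3
MC = 10 + 12 = 22

22


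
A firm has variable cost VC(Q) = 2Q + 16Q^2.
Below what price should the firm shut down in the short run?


AVC(Q) = VC(Q)/Q = 2 + 16Q
AVC is increasing in Q, so minimum AVC is at Q -> 0+.
Min AVC = 2
The firm should shut down if P < 2.

2


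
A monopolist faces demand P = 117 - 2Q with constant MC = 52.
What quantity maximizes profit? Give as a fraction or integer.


TR = P*Q = (117 - 2Q)Q = 117Q - 2Q^2
MR = dTR/dQ = 117 - 4Q
Set MR = MC:
117 - 4Q = 52
65 = 4Q
Q* = 65/4 = 65/4

65/4


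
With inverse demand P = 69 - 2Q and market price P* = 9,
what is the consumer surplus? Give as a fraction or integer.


Maximum willingness to pay (at Q=0): P_max = 69
Quantity demanded at P* = 9:
Q* = (69 - 9)/2 = 30
CS = (1/2) * Q* * (P_max - P*)
CS = (1/2) * 30 * (69 - 9)
CS = (1/2) * 30 * 60 = 900

900


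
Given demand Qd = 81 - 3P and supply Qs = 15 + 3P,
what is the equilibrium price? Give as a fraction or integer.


At equilibrium, Qd = Qs.
81 - 3P = 15 + 3P
81 - 15 = 3P + 3P
66 = 6P
P* = 66/6 = 11

11


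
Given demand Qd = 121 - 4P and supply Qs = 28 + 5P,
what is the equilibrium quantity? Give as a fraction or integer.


First find equilibrium price:
121 - 4P = 28 + 5P
P* = 93/9 = 31/3
Then substitute into demand:
Q* = 121 - 4 * 31/3 = 239/3

239/3


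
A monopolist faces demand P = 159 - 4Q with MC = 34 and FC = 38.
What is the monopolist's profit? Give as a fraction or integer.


MR = MC: 159 - 8Q = 34
Q* = 125/8
P* = 159 - 4*125/8 = 193/2
Profit = (P* - MC)*Q* - FC
= (193/2 - 34)*125/8 - 38
= 125/2*125/8 - 38
= 15625/16 - 38 = 15017/16

15017/16


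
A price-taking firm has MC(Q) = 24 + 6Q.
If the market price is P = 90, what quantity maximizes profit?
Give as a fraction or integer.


In perfect competition, profit is maximized where P = MC.
90 = 24 + 6Q
66 = 6Q
Q* = 66/6 = 11

11


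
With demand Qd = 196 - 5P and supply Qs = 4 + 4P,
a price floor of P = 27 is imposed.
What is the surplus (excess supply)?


At P = 27:
Qd = 196 - 5*27 = 61
Qs = 4 + 4*27 = 112
Surplus = Qs - Qd = 112 - 61 = 51

51


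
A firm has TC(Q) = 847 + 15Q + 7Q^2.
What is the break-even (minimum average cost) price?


AC(Q) = 847/Q + 15 + 7Q
To minimize: dAC/dQ = -847/Q^2 + 7 = 0
Q^2 = 847/7 = 121
Q* = 11
Min AC = 847/11 + 15 + 7*11
Min AC = 77 + 15 + 77 = 169

169


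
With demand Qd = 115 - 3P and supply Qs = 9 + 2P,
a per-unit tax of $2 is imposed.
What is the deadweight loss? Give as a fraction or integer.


Pre-tax equilibrium quantity: Q* = 257/5
Post-tax equilibrium quantity: Q_tax = 49
Reduction in quantity: Q* - Q_tax = 12/5
DWL = (1/2) * tax * (Q* - Q_tax)
DWL = (1/2) * 2 * 12/5 = 12/5

12/5


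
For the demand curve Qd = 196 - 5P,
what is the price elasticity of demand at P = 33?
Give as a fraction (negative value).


dQ/dP = -5
At P = 33: Q = 196 - 5*33 = 31
E = (dQ/dP)(P/Q) = (-5)(33/31) = -165/31

-165/31


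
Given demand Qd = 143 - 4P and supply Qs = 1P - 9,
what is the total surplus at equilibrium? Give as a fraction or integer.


Find equilibrium: 143 - 4P = 1P - 9
143 + 9 = 5P
P* = 152/5 = 152/5
Q* = 1*152/5 - 9 = 107/5
Inverse demand: P = 143/4 - Q/4, so P_max = 143/4
Inverse supply: P = 9 + Q/1, so P_min = 9
CS = (1/2) * 107/5 * (143/4 - 152/5) = 11449/200
PS = (1/2) * 107/5 * (152/5 - 9) = 11449/50
TS = CS + PS = 11449/200 + 11449/50 = 11449/40

11449/40


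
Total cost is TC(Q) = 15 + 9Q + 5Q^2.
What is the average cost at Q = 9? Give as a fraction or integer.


TC(9) = 15 + 9*9 + 5*9^2
TC(9) = 15 + 81 + 405 = 501
AC = TC/Q = 501/9 = 167/3

167/3


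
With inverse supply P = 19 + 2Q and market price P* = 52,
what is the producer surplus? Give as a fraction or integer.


Minimum supply price (at Q=0): P_min = 19
Quantity supplied at P* = 52:
Q* = (52 - 19)/2 = 33/2
PS = (1/2) * Q* * (P* - P_min)
PS = (1/2) * 33/2 * (52 - 19)
PS = (1/2) * 33/2 * 33 = 1089/4

1089/4


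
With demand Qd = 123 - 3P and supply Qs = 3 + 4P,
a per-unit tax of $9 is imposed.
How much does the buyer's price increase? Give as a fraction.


With a per-unit tax, the buyer's price increase depends on relative slopes.
Supply slope: d = 4, Demand slope: b = 3
Buyer's price increase = d * tax / (b + d)
= 4 * 9 / (3 + 4)
= 36 / 7 = 36/7

36/7


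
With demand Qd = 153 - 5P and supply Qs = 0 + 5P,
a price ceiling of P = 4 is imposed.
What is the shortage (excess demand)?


At P = 4:
Qd = 153 - 5*4 = 133
Qs = 0 + 5*4 = 20
Shortage = Qd - Qs = 133 - 20 = 113

113


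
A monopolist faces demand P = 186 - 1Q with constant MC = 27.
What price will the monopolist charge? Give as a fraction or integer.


MR = 186 - 2Q
Set MR = MC: 186 - 2Q = 27
Q* = 159/2
Substitute into demand:
P* = 186 - 1*159/2 = 213/2

213/2


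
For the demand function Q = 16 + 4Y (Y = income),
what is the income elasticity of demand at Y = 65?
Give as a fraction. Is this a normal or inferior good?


dQ/dY = 4
At Y = 65: Q = 16 + 4*65 = 276
Ey = (dQ/dY)(Y/Q) = 4 * 65 / 276 = 65/69
Since Ey > 0, this is a normal good.

65/69 (normal good)


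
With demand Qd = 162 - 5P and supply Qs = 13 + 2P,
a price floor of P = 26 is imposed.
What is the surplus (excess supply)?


At P = 26:
Qd = 162 - 5*26 = 32
Qs = 13 + 2*26 = 65
Surplus = Qs - Qd = 65 - 32 = 33

33


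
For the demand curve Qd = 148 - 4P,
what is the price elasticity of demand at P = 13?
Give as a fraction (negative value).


dQ/dP = -4
At P = 13: Q = 148 - 4*13 = 96
E = (dQ/dP)(P/Q) = (-4)(13/96) = -13/24

-13/24


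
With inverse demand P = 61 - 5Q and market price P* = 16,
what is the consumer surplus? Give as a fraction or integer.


Maximum willingness to pay (at Q=0): P_max = 61
Quantity demanded at P* = 16:
Q* = (61 - 16)/5 = 9
CS = (1/2) * Q* * (P_max - P*)
CS = (1/2) * 9 * (61 - 16)
CS = (1/2) * 9 * 45 = 405/2

405/2


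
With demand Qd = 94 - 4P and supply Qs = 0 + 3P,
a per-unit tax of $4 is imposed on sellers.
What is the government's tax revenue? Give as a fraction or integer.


With tax on sellers, new supply: Qs' = 0 + 3(P - 4)
= 3P - 12
New equilibrium quantity:
Q_new = 234/7
Tax revenue = tax * Q_new = 4 * 234/7 = 936/7

936/7


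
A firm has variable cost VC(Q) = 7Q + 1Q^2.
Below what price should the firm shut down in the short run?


AVC(Q) = VC(Q)/Q = 7 + 1Q
AVC is increasing in Q, so minimum AVC is at Q -> 0+.
Min AVC = 7
The firm should shut down if P < 7.

7


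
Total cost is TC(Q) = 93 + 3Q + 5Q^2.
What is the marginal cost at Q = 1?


MC = dTC/dQ = 3 + 2*5*Q
At Q = 1:
MC = 3 + 10*1
MC = 3 + 10 = 13

13


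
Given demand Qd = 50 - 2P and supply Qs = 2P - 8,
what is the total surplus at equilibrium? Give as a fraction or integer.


Find equilibrium: 50 - 2P = 2P - 8
50 + 8 = 4P
P* = 58/4 = 29/2
Q* = 2*29/2 - 8 = 21
Inverse demand: P = 25 - Q/2, so P_max = 25
Inverse supply: P = 4 + Q/2, so P_min = 4
CS = (1/2) * 21 * (25 - 29/2) = 441/4
PS = (1/2) * 21 * (29/2 - 4) = 441/4
TS = CS + PS = 441/4 + 441/4 = 441/2

441/2


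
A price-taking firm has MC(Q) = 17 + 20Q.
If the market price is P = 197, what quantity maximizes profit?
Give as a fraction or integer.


In perfect competition, profit is maximized where P = MC.
197 = 17 + 20Q
180 = 20Q
Q* = 180/20 = 9

9


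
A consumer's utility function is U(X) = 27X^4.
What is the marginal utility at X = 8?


MU = dU/dX = 27*4*X^(4-1)
MU = 108*X^3
At X = 8:
MU = 108 * 8^3
MU = 108 * 512 = 55296

55296


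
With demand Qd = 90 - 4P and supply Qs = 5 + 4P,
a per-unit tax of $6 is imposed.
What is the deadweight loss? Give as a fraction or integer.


Pre-tax equilibrium quantity: Q* = 95/2
Post-tax equilibrium quantity: Q_tax = 71/2
Reduction in quantity: Q* - Q_tax = 12
DWL = (1/2) * tax * (Q* - Q_tax)
DWL = (1/2) * 6 * 12 = 36

36


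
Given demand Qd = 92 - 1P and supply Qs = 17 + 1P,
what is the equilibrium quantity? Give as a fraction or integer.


First find equilibrium price:
92 - 1P = 17 + 1P
P* = 75/2 = 75/2
Then substitute into demand:
Q* = 92 - 1 * 75/2 = 109/2

109/2


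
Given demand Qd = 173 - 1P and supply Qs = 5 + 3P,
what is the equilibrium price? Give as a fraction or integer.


At equilibrium, Qd = Qs.
173 - 1P = 5 + 3P
173 - 5 = 1P + 3P
168 = 4P
P* = 168/4 = 42

42


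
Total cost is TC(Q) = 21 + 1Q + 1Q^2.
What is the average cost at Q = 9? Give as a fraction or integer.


TC(9) = 21 + 1*9 + 1*9^2
TC(9) = 21 + 9 + 81 = 111
AC = TC/Q = 111/9 = 37/3

37/3


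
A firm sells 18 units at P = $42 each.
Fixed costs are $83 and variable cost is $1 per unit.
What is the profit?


Total Revenue = P * Q = 42 * 18 = $756
Total Cost = FC + VC*Q = 83 + 1*18 = $101
Profit = TR - TC = 756 - 101 = $655

$655


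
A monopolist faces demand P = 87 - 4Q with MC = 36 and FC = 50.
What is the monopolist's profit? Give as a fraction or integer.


MR = MC: 87 - 8Q = 36
Q* = 51/8
P* = 87 - 4*51/8 = 123/2
Profit = (P* - MC)*Q* - FC
= (123/2 - 36)*51/8 - 50
= 51/2*51/8 - 50
= 2601/16 - 50 = 1801/16

1801/16


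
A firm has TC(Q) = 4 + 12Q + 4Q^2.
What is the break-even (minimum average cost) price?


AC(Q) = 4/Q + 12 + 4Q
To minimize: dAC/dQ = -4/Q^2 + 4 = 0
Q^2 = 4/4 = 1
Q* = 1
Min AC = 4/1 + 12 + 4*1
Min AC = 4 + 12 + 4 = 20

20


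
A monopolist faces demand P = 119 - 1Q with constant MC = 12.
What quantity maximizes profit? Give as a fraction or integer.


TR = P*Q = (119 - 1Q)Q = 119Q - 1Q^2
MR = dTR/dQ = 119 - 2Q
Set MR = MC:
119 - 2Q = 12
107 = 2Q
Q* = 107/2 = 107/2

107/2


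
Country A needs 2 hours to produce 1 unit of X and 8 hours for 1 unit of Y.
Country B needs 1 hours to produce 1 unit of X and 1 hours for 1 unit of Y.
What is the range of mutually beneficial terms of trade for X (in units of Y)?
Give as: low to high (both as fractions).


Opportunity cost of X for Country A = hours_X / hours_Y = 2/8 = 1/4 units of Y
Opportunity cost of X for Country B = hours_X / hours_Y = 1/1 = 1 units of Y
Terms of trade must be between the two opportunity costs.
Range: 1/4 to 1

1/4 to 1


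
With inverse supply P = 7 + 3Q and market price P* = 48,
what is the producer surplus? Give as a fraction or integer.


Minimum supply price (at Q=0): P_min = 7
Quantity supplied at P* = 48:
Q* = (48 - 7)/3 = 41/3
PS = (1/2) * Q* * (P* - P_min)
PS = (1/2) * 41/3 * (48 - 7)
PS = (1/2) * 41/3 * 41 = 1681/6

1681/6


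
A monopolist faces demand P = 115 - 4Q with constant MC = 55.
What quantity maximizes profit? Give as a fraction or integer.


TR = P*Q = (115 - 4Q)Q = 115Q - 4Q^2
MR = dTR/dQ = 115 - 8Q
Set MR = MC:
115 - 8Q = 55
60 = 8Q
Q* = 60/8 = 15/2

15/2


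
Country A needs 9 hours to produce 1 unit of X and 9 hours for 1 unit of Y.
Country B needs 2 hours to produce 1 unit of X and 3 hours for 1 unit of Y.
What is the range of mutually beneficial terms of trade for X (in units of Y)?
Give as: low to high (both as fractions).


Opportunity cost of X for Country A = hours_X / hours_Y = 9/9 = 1 units of Y
Opportunity cost of X for Country B = hours_X / hours_Y = 2/3 = 2/3 units of Y
Terms of trade must be between the two opportunity costs.
Range: 2/3 to 1

2/3 to 1


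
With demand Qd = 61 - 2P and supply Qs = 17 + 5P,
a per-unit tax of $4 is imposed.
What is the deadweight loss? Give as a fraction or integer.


Pre-tax equilibrium quantity: Q* = 339/7
Post-tax equilibrium quantity: Q_tax = 299/7
Reduction in quantity: Q* - Q_tax = 40/7
DWL = (1/2) * tax * (Q* - Q_tax)
DWL = (1/2) * 4 * 40/7 = 80/7

80/7


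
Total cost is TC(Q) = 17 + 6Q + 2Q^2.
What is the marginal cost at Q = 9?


MC = dTC/dQ = 6 + 2*2*Q
At Q = 9:
MC = 6 + 4*9
MC = 6 + 36 = 42

42


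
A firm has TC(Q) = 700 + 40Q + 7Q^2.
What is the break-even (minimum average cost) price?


AC(Q) = 700/Q + 40 + 7Q
To minimize: dAC/dQ = -700/Q^2 + 7 = 0
Q^2 = 700/7 = 100
Q* = 10
Min AC = 700/10 + 40 + 7*10
Min AC = 70 + 40 + 70 = 180

180


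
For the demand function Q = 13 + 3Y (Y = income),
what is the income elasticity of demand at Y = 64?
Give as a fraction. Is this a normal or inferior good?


dQ/dY = 3
At Y = 64: Q = 13 + 3*64 = 205
Ey = (dQ/dY)(Y/Q) = 3 * 64 / 205 = 192/205
Since Ey > 0, this is a normal good.

192/205 (normal good)


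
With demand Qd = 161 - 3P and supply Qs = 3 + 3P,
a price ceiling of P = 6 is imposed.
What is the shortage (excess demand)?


At P = 6:
Qd = 161 - 3*6 = 143
Qs = 3 + 3*6 = 21
Shortage = Qd - Qs = 143 - 21 = 122

122


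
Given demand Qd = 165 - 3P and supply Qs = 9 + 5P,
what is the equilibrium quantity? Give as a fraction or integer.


First find equilibrium price:
165 - 3P = 9 + 5P
P* = 156/8 = 39/2
Then substitute into demand:
Q* = 165 - 3 * 39/2 = 213/2

213/2


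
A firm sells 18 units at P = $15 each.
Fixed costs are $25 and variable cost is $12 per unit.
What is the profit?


Total Revenue = P * Q = 15 * 18 = $270
Total Cost = FC + VC*Q = 25 + 12*18 = $241
Profit = TR - TC = 270 - 241 = $29

$29


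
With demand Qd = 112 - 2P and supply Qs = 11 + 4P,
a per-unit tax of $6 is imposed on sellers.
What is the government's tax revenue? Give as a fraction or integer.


With tax on sellers, new supply: Qs' = 11 + 4(P - 6)
= 4P - 13
New equilibrium quantity:
Q_new = 211/3
Tax revenue = tax * Q_new = 6 * 211/3 = 422

422


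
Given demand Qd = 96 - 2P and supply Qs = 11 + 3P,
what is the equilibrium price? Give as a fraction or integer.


At equilibrium, Qd = Qs.
96 - 2P = 11 + 3P
96 - 11 = 2P + 3P
85 = 5P
P* = 85/5 = 17

17


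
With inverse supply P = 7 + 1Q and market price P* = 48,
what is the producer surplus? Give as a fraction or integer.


Minimum supply price (at Q=0): P_min = 7
Quantity supplied at P* = 48:
Q* = (48 - 7)/1 = 41
PS = (1/2) * Q* * (P* - P_min)
PS = (1/2) * 41 * (48 - 7)
PS = (1/2) * 41 * 41 = 1681/2

1681/2


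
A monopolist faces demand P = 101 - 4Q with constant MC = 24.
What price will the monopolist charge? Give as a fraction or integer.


MR = 101 - 8Q
Set MR = MC: 101 - 8Q = 24
Q* = 77/8
Substitute into demand:
P* = 101 - 4*77/8 = 125/2

125/2


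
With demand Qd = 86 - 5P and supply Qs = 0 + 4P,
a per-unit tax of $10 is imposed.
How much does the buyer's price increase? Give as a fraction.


With a per-unit tax, the buyer's price increase depends on relative slopes.
Supply slope: d = 4, Demand slope: b = 5
Buyer's price increase = d * tax / (b + d)
= 4 * 10 / (5 + 4)
= 40 / 9 = 40/9

40/9


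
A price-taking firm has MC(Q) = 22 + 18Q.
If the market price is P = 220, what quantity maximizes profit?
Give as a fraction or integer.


In perfect competition, profit is maximized where P = MC.
220 = 22 + 18Q
198 = 18Q
Q* = 198/18 = 11

11


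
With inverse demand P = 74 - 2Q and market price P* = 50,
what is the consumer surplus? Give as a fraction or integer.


Maximum willingness to pay (at Q=0): P_max = 74
Quantity demanded at P* = 50:
Q* = (74 - 50)/2 = 12
CS = (1/2) * Q* * (P_max - P*)
CS = (1/2) * 12 * (74 - 50)
CS = (1/2) * 12 * 24 = 144

144


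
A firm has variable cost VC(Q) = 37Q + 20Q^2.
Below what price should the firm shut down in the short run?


AVC(Q) = VC(Q)/Q = 37 + 20Q
AVC is increasing in Q, so minimum AVC is at Q -> 0+.
Min AVC = 37
The firm should shut down if P < 37.

37


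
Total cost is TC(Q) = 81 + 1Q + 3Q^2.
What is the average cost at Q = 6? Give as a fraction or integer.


TC(6) = 81 + 1*6 + 3*6^2
TC(6) = 81 + 6 + 108 = 195
AC = TC/Q = 195/6 = 65/2

65/2


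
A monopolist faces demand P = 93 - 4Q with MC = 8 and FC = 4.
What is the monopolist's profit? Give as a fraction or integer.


MR = MC: 93 - 8Q = 8
Q* = 85/8
P* = 93 - 4*85/8 = 101/2
Profit = (P* - MC)*Q* - FC
= (101/2 - 8)*85/8 - 4
= 85/2*85/8 - 4
= 7225/16 - 4 = 7161/16

7161/16


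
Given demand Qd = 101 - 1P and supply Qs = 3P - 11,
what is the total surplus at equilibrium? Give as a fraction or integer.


Find equilibrium: 101 - 1P = 3P - 11
101 + 11 = 4P
P* = 112/4 = 28
Q* = 3*28 - 11 = 73
Inverse demand: P = 101 - Q/1, so P_max = 101
Inverse supply: P = 11/3 + Q/3, so P_min = 11/3
CS = (1/2) * 73 * (101 - 28) = 5329/2
PS = (1/2) * 73 * (28 - 11/3) = 5329/6
TS = CS + PS = 5329/2 + 5329/6 = 10658/3

10658/3


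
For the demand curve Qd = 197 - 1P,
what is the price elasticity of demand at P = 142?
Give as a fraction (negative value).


dQ/dP = -1
At P = 142: Q = 197 - 1*142 = 55
E = (dQ/dP)(P/Q) = (-1)(142/55) = -142/55

-142/55


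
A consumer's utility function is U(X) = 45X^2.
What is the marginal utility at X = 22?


MU = dU/dX = 45*2*X^(2-1)
MU = 90*X^1
At X = 22:
MU = 90 * 22^1
MU = 90 * 22 = 1980

1980


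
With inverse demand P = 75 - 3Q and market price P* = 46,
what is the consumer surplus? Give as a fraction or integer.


Maximum willingness to pay (at Q=0): P_max = 75
Quantity demanded at P* = 46:
Q* = (75 - 46)/3 = 29/3
CS = (1/2) * Q* * (P_max - P*)
CS = (1/2) * 29/3 * (75 - 46)
CS = (1/2) * 29/3 * 29 = 841/6

841/6


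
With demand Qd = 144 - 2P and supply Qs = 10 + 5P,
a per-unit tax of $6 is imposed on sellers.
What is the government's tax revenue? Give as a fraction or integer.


With tax on sellers, new supply: Qs' = 10 + 5(P - 6)
= 5P - 20
New equilibrium quantity:
Q_new = 680/7
Tax revenue = tax * Q_new = 6 * 680/7 = 4080/7

4080/7


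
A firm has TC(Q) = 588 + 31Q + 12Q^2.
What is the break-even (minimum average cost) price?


AC(Q) = 588/Q + 31 + 12Q
To minimize: dAC/dQ = -588/Q^2 + 12 = 0
Q^2 = 588/12 = 49
Q* = 7
Min AC = 588/7 + 31 + 12*7
Min AC = 84 + 31 + 84 = 199

199


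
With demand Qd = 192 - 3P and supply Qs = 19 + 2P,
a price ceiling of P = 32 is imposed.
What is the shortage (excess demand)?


At P = 32:
Qd = 192 - 3*32 = 96
Qs = 19 + 2*32 = 83
Shortage = Qd - Qs = 96 - 83 = 13

13


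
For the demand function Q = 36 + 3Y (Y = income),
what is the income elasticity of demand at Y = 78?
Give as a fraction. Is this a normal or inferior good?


dQ/dY = 3
At Y = 78: Q = 36 + 3*78 = 270
Ey = (dQ/dY)(Y/Q) = 3 * 78 / 270 = 13/15
Since Ey > 0, this is a normal good.

13/15 (normal good)


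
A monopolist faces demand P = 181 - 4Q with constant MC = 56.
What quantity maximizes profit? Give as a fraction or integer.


TR = P*Q = (181 - 4Q)Q = 181Q - 4Q^2
MR = dTR/dQ = 181 - 8Q
Set MR = MC:
181 - 8Q = 56
125 = 8Q
Q* = 125/8 = 125/8

125/8


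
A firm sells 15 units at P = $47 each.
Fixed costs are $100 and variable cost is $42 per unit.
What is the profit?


Total Revenue = P * Q = 47 * 15 = $705
Total Cost = FC + VC*Q = 100 + 42*15 = $730
Profit = TR - TC = 705 - 730 = $-25

$-25


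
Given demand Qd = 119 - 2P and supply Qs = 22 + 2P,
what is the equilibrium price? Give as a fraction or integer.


At equilibrium, Qd = Qs.
119 - 2P = 22 + 2P
119 - 22 = 2P + 2P
97 = 4P
P* = 97/4 = 97/4

97/4


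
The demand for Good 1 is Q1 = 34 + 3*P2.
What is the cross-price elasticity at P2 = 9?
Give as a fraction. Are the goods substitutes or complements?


dQ1/dP2 = 3
At P2 = 9: Q1 = 34 + 3*9 = 61
Exy = (dQ1/dP2)(P2/Q1) = 3 * 9 / 61 = 27/61
Since Exy > 0, the goods are substitutes.

27/61 (substitutes)


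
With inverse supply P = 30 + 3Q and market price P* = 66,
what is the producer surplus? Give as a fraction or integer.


Minimum supply price (at Q=0): P_min = 30
Quantity supplied at P* = 66:
Q* = (66 - 30)/3 = 12
PS = (1/2) * Q* * (P* - P_min)
PS = (1/2) * 12 * (66 - 30)
PS = (1/2) * 12 * 36 = 216

216


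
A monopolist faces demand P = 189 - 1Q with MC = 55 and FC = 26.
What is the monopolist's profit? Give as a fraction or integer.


MR = MC: 189 - 2Q = 55
Q* = 67
P* = 189 - 1*67 = 122
Profit = (P* - MC)*Q* - FC
= (122 - 55)*67 - 26
= 67*67 - 26
= 4489 - 26 = 4463

4463


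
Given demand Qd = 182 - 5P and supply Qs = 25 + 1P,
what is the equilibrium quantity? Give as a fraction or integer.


First find equilibrium price:
182 - 5P = 25 + 1P
P* = 157/6 = 157/6
Then substitute into demand:
Q* = 182 - 5 * 157/6 = 307/6

307/6


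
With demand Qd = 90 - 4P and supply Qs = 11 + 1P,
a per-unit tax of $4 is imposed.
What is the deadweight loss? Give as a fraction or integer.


Pre-tax equilibrium quantity: Q* = 134/5
Post-tax equilibrium quantity: Q_tax = 118/5
Reduction in quantity: Q* - Q_tax = 16/5
DWL = (1/2) * tax * (Q* - Q_tax)
DWL = (1/2) * 4 * 16/5 = 32/5

32/5


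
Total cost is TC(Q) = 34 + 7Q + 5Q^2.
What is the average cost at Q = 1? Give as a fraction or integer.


TC(1) = 34 + 7*1 + 5*1^2
TC(1) = 34 + 7 + 5 = 46
AC = TC/Q = 46/1 = 46

46


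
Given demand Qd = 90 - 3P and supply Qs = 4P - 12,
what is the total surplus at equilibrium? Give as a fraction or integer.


Find equilibrium: 90 - 3P = 4P - 12
90 + 12 = 7P
P* = 102/7 = 102/7
Q* = 4*102/7 - 12 = 324/7
Inverse demand: P = 30 - Q/3, so P_max = 30
Inverse supply: P = 3 + Q/4, so P_min = 3
CS = (1/2) * 324/7 * (30 - 102/7) = 17496/49
PS = (1/2) * 324/7 * (102/7 - 3) = 13122/49
TS = CS + PS = 17496/49 + 13122/49 = 4374/7

4374/7


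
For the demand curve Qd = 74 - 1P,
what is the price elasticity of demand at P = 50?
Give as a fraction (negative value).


dQ/dP = -1
At P = 50: Q = 74 - 1*50 = 24
E = (dQ/dP)(P/Q) = (-1)(50/24) = -25/12

-25/12


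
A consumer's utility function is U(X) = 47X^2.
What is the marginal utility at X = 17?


MU = dU/dX = 47*2*X^(2-1)
MU = 94*X^1
At X = 17:
MU = 94 * 17^1
MU = 94 * 17 = 1598

1598


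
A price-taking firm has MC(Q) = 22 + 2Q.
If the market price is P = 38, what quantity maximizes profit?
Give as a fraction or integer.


In perfect competition, profit is maximized where P = MC.
38 = 22 + 2Q
16 = 2Q
Q* = 16/2 = 8

8


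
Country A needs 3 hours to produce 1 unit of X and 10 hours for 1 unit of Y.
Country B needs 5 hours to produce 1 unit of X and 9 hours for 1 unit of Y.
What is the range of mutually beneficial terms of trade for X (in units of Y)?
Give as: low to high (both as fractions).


Opportunity cost of X for Country A = hours_X / hours_Y = 3/10 = 3/10 units of Y
Opportunity cost of X for Country B = hours_X / hours_Y = 5/9 = 5/9 units of Y
Terms of trade must be between the two opportunity costs.
Range: 3/10 to 5/9

3/10 to 5/9


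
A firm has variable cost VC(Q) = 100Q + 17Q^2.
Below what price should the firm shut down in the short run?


AVC(Q) = VC(Q)/Q = 100 + 17Q
AVC is increasing in Q, so minimum AVC is at Q -> 0+.
Min AVC = 100
The firm should shut down if P < 100.

100


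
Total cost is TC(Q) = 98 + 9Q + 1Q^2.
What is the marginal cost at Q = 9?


MC = dTC/dQ = 9 + 2*1*Q
At Q = 9:
MC = 9 + 2*9
MC = 9 + 18 = 27

27


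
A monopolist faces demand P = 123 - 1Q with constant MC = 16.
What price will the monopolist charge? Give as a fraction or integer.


MR = 123 - 2Q
Set MR = MC: 123 - 2Q = 16
Q* = 107/2
Substitute into demand:
P* = 123 - 1*107/2 = 139/2

139/2


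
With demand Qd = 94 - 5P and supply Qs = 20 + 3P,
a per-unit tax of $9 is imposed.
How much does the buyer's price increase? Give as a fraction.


With a per-unit tax, the buyer's price increase depends on relative slopes.
Supply slope: d = 3, Demand slope: b = 5
Buyer's price increase = d * tax / (b + d)
= 3 * 9 / (5 + 3)
= 27 / 8 = 27/8

27/8


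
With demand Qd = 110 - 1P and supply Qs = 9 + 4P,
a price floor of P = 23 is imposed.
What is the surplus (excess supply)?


At P = 23:
Qd = 110 - 1*23 = 87
Qs = 9 + 4*23 = 101
Surplus = Qs - Qd = 101 - 87 = 14

14


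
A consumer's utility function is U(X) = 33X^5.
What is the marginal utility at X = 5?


MU = dU/dX = 33*5*X^(5-1)
MU = 165*X^4
At X = 5:
MU = 165 * 5^4
MU = 165 * 625 = 103125

103125


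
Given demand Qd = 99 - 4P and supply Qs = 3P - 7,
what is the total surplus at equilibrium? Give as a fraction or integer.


Find equilibrium: 99 - 4P = 3P - 7
99 + 7 = 7P
P* = 106/7 = 106/7
Q* = 3*106/7 - 7 = 269/7
Inverse demand: P = 99/4 - Q/4, so P_max = 99/4
Inverse supply: P = 7/3 + Q/3, so P_min = 7/3
CS = (1/2) * 269/7 * (99/4 - 106/7) = 72361/392
PS = (1/2) * 269/7 * (106/7 - 7/3) = 72361/294
TS = CS + PS = 72361/392 + 72361/294 = 72361/168

72361/168


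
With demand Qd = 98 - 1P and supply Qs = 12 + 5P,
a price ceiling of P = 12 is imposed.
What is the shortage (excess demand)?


At P = 12:
Qd = 98 - 1*12 = 86
Qs = 12 + 5*12 = 72
Shortage = Qd - Qs = 86 - 72 = 14

14


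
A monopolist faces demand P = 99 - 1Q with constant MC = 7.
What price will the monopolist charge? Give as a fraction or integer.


MR = 99 - 2Q
Set MR = MC: 99 - 2Q = 7
Q* = 46
Substitute into demand:
P* = 99 - 1*46 = 53

53


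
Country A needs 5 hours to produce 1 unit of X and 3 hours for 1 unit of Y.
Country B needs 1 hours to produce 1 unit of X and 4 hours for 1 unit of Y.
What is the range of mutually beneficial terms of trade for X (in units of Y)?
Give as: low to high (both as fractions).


Opportunity cost of X for Country A = hours_X / hours_Y = 5/3 = 5/3 units of Y
Opportunity cost of X for Country B = hours_X / hours_Y = 1/4 = 1/4 units of Y
Terms of trade must be between the two opportunity costs.
Range: 1/4 to 5/3

1/4 to 5/3


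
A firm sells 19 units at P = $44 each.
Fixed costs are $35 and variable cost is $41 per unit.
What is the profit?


Total Revenue = P * Q = 44 * 19 = $836
Total Cost = FC + VC*Q = 35 + 41*19 = $814
Profit = TR - TC = 836 - 814 = $22

$22


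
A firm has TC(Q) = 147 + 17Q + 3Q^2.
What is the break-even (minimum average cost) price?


AC(Q) = 147/Q + 17 + 3Q
To minimize: dAC/dQ = -147/Q^2 + 3 = 0
Q^2 = 147/3 = 49
Q* = 7
Min AC = 147/7 + 17 + 3*7
Min AC = 21 + 17 + 21 = 59

59


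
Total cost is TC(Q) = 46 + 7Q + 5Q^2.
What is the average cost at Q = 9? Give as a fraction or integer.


TC(9) = 46 + 7*9 + 5*9^2
TC(9) = 46 + 63 + 405 = 514
AC = TC/Q = 514/9 = 514/9

514/9


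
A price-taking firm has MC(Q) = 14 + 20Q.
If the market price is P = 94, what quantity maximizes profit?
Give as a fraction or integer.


In perfect competition, profit is maximized where P = MC.
94 = 14 + 20Q
80 = 20Q
Q* = 80/20 = 4

4


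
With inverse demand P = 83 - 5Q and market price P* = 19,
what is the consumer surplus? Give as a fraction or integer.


Maximum willingness to pay (at Q=0): P_max = 83
Quantity demanded at P* = 19:
Q* = (83 - 19)/5 = 64/5
CS = (1/2) * Q* * (P_max - P*)
CS = (1/2) * 64/5 * (83 - 19)
CS = (1/2) * 64/5 * 64 = 2048/5

2048/5


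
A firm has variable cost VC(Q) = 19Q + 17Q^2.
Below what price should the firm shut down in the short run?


AVC(Q) = VC(Q)/Q = 19 + 17Q
AVC is increasing in Q, so minimum AVC is at Q -> 0+.
Min AVC = 19
The firm should shut down if P < 19.

19


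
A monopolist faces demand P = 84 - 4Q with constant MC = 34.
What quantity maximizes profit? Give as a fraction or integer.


TR = P*Q = (84 - 4Q)Q = 84Q - 4Q^2
MR = dTR/dQ = 84 - 8Q
Set MR = MC:
84 - 8Q = 34
50 = 8Q
Q* = 50/8 = 25/4

25/4


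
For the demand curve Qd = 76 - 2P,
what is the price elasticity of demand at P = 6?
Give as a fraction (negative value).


dQ/dP = -2
At P = 6: Q = 76 - 2*6 = 64
E = (dQ/dP)(P/Q) = (-2)(6/64) = -3/16

-3/16


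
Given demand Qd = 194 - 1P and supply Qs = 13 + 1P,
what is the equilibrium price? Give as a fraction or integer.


At equilibrium, Qd = Qs.
194 - 1P = 13 + 1P
194 - 13 = 1P + 1P
181 = 2P
P* = 181/2 = 181/2

181/2


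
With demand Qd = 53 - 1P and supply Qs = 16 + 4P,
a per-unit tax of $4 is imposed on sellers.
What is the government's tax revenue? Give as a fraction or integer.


With tax on sellers, new supply: Qs' = 16 + 4(P - 4)
= 0 + 4P
New equilibrium quantity:
Q_new = 212/5
Tax revenue = tax * Q_new = 4 * 212/5 = 848/5

848/5


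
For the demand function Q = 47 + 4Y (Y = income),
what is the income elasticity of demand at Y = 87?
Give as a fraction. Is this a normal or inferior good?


dQ/dY = 4
At Y = 87: Q = 47 + 4*87 = 395
Ey = (dQ/dY)(Y/Q) = 4 * 87 / 395 = 348/395
Since Ey > 0, this is a normal good.

348/395 (normal good)


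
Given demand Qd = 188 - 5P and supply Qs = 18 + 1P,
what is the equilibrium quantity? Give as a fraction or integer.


First find equilibrium price:
188 - 5P = 18 + 1P
P* = 170/6 = 85/3
Then substitute into demand:
Q* = 188 - 5 * 85/3 = 139/3

139/3


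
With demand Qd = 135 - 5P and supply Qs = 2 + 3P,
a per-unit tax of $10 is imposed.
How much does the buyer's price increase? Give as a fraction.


With a per-unit tax, the buyer's price increase depends on relative slopes.
Supply slope: d = 3, Demand slope: b = 5
Buyer's price increase = d * tax / (b + d)
= 3 * 10 / (5 + 3)
= 30 / 8 = 15/4

15/4


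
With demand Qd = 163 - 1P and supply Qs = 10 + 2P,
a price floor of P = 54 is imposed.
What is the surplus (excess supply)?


At P = 54:
Qd = 163 - 1*54 = 109
Qs = 10 + 2*54 = 118
Surplus = Qs - Qd = 118 - 109 = 9

9


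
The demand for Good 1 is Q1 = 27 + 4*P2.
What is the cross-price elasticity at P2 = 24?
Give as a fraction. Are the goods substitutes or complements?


dQ1/dP2 = 4
At P2 = 24: Q1 = 27 + 4*24 = 123
Exy = (dQ1/dP2)(P2/Q1) = 4 * 24 / 123 = 32/41
Since Exy > 0, the goods are substitutes.

32/41 (substitutes)


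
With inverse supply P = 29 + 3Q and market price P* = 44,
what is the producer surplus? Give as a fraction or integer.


Minimum supply price (at Q=0): P_min = 29
Quantity supplied at P* = 44:
Q* = (44 - 29)/3 = 5
PS = (1/2) * Q* * (P* - P_min)
PS = (1/2) * 5 * (44 - 29)
PS = (1/2) * 5 * 15 = 75/2

75/2


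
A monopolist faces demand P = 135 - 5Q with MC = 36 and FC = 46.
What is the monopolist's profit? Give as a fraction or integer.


MR = MC: 135 - 10Q = 36
Q* = 99/10
P* = 135 - 5*99/10 = 171/2
Profit = (P* - MC)*Q* - FC
= (171/2 - 36)*99/10 - 46
= 99/2*99/10 - 46
= 9801/20 - 46 = 8881/20

8881/20


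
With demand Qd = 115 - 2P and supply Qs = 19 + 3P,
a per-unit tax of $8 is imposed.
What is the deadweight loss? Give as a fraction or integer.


Pre-tax equilibrium quantity: Q* = 383/5
Post-tax equilibrium quantity: Q_tax = 67
Reduction in quantity: Q* - Q_tax = 48/5
DWL = (1/2) * tax * (Q* - Q_tax)
DWL = (1/2) * 8 * 48/5 = 192/5

192/5


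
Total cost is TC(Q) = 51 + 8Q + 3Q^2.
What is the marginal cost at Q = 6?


MC = dTC/dQ = 8 + 2*3*Q
At Q = 6:
MC = 8 + 6*6
MC = 8 + 36 = 44

44


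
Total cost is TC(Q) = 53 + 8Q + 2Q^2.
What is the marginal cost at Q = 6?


MC = dTC/dQ = 8 + 2*2*Q
At Q = 6:
MC = 8 + 4*6
MC = 8 + 24 = 32

32


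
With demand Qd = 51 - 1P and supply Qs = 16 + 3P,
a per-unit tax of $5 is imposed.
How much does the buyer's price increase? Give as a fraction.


With a per-unit tax, the buyer's price increase depends on relative slopes.
Supply slope: d = 3, Demand slope: b = 1
Buyer's price increase = d * tax / (b + d)
= 3 * 5 / (1 + 3)
= 15 / 4 = 15/4

15/4


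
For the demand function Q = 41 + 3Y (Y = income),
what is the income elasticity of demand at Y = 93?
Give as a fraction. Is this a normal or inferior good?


dQ/dY = 3
At Y = 93: Q = 41 + 3*93 = 320
Ey = (dQ/dY)(Y/Q) = 3 * 93 / 320 = 279/320
Since Ey > 0, this is a normal good.

279/320 (normal good)


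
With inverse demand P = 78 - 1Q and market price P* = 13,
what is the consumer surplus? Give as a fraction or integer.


Maximum willingness to pay (at Q=0): P_max = 78
Quantity demanded at P* = 13:
Q* = (78 - 13)/1 = 65
CS = (1/2) * Q* * (P_max - P*)
CS = (1/2) * 65 * (78 - 13)
CS = (1/2) * 65 * 65 = 4225/2

4225/2


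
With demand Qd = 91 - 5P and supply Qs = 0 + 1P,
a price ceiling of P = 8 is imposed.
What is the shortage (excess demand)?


At P = 8:
Qd = 91 - 5*8 = 51
Qs = 0 + 1*8 = 8
Shortage = Qd - Qs = 51 - 8 = 43

43


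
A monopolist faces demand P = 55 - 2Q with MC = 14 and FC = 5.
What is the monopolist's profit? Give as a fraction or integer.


MR = MC: 55 - 4Q = 14
Q* = 41/4
P* = 55 - 2*41/4 = 69/2
Profit = (P* - MC)*Q* - FC
= (69/2 - 14)*41/4 - 5
= 41/2*41/4 - 5
= 1681/8 - 5 = 1641/8

1641/8


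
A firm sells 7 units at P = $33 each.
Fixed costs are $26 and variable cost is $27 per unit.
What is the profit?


Total Revenue = P * Q = 33 * 7 = $231
Total Cost = FC + VC*Q = 26 + 27*7 = $215
Profit = TR - TC = 231 - 215 = $16

$16


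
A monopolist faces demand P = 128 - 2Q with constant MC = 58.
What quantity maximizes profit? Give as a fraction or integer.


TR = P*Q = (128 - 2Q)Q = 128Q - 2Q^2
MR = dTR/dQ = 128 - 4Q
Set MR = MC:
128 - 4Q = 58
70 = 4Q
Q* = 70/4 = 35/2

35/2


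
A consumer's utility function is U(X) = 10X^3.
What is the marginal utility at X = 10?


MU = dU/dX = 10*3*X^(3-1)
MU = 30*X^2
At X = 10:
MU = 30 * 10^2
MU = 30 * 100 = 3000

3000


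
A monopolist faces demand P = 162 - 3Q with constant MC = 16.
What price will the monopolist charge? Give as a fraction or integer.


MR = 162 - 6Q
Set MR = MC: 162 - 6Q = 16
Q* = 73/3
Substitute into demand:
P* = 162 - 3*73/3 = 89

89


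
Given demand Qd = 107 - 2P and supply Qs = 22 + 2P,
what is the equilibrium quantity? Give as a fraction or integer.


First find equilibrium price:
107 - 2P = 22 + 2P
P* = 85/4 = 85/4
Then substitute into demand:
Q* = 107 - 2 * 85/4 = 129/2

129/2


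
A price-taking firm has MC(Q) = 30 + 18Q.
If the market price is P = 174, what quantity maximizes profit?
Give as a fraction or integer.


In perfect competition, profit is maximized where P = MC.
174 = 30 + 18Q
144 = 18Q
Q* = 144/18 = 8

8


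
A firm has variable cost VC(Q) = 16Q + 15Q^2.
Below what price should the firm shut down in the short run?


AVC(Q) = VC(Q)/Q = 16 + 15Q
AVC is increasing in Q, so minimum AVC is at Q -> 0+.
Min AVC = 16
The firm should shut down if P < 16.

16


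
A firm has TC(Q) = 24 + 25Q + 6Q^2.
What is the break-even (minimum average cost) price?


AC(Q) = 24/Q + 25 + 6Q
To minimize: dAC/dQ = -24/Q^2 + 6 = 0
Q^2 = 24/6 = 4
Q* = 2
Min AC = 24/2 + 25 + 6*2
Min AC = 12 + 25 + 12 = 49

49


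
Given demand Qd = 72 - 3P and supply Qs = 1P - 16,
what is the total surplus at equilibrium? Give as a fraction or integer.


Find equilibrium: 72 - 3P = 1P - 16
72 + 16 = 4P
P* = 88/4 = 22
Q* = 1*22 - 16 = 6
Inverse demand: P = 24 - Q/3, so P_max = 24
Inverse supply: P = 16 + Q/1, so P_min = 16
CS = (1/2) * 6 * (24 - 22) = 6
PS = (1/2) * 6 * (22 - 16) = 18
TS = CS + PS = 6 + 18 = 24

24


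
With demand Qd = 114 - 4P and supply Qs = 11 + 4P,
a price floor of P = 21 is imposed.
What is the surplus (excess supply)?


At P = 21:
Qd = 114 - 4*21 = 30
Qs = 11 + 4*21 = 95
Surplus = Qs - Qd = 95 - 30 = 65

65


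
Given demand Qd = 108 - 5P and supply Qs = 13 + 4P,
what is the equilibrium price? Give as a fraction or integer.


At equilibrium, Qd = Qs.
108 - 5P = 13 + 4P
108 - 13 = 5P + 4P
95 = 9P
P* = 95/9 = 95/9

95/9


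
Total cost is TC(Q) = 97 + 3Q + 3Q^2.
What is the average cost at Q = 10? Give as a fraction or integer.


TC(10) = 97 + 3*10 + 3*10^2
TC(10) = 97 + 30 + 300 = 427
AC = TC/Q = 427/10 = 427/10

427/10


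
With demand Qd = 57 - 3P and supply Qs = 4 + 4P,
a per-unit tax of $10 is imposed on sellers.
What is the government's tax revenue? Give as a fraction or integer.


With tax on sellers, new supply: Qs' = 4 + 4(P - 10)
= 4P - 36
New equilibrium quantity:
Q_new = 120/7
Tax revenue = tax * Q_new = 10 * 120/7 = 1200/7

1200/7


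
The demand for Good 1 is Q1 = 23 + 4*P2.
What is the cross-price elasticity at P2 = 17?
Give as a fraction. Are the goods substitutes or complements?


dQ1/dP2 = 4
At P2 = 17: Q1 = 23 + 4*17 = 91
Exy = (dQ1/dP2)(P2/Q1) = 4 * 17 / 91 = 68/91
Since Exy > 0, the goods are substitutes.

68/91 (substitutes)


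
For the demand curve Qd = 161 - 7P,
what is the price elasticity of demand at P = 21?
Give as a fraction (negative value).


dQ/dP = -7
At P = 21: Q = 161 - 7*21 = 14
E = (dQ/dP)(P/Q) = (-7)(21/14) = -21/2

-21/2


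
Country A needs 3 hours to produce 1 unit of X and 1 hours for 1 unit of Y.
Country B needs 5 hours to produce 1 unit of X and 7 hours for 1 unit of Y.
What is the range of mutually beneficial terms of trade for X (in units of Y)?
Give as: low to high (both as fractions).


Opportunity cost of X for Country A = hours_X / hours_Y = 3/1 = 3 units of Y
Opportunity cost of X for Country B = hours_X / hours_Y = 5/7 = 5/7 units of Y
Terms of trade must be between the two opportunity costs.
Range: 5/7 to 3

5/7 to 3


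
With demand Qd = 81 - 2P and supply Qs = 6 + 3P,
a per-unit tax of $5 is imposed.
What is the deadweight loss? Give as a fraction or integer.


Pre-tax equilibrium quantity: Q* = 51
Post-tax equilibrium quantity: Q_tax = 45
Reduction in quantity: Q* - Q_tax = 6
DWL = (1/2) * tax * (Q* - Q_tax)
DWL = (1/2) * 5 * 6 = 15

15


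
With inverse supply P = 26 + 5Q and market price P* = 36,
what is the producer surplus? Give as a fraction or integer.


Minimum supply price (at Q=0): P_min = 26
Quantity supplied at P* = 36:
Q* = (36 - 26)/5 = 2
PS = (1/2) * Q* * (P* - P_min)
PS = (1/2) * 2 * (36 - 26)
PS = (1/2) * 2 * 10 = 10

10


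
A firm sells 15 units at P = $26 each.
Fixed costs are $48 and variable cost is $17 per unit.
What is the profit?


Total Revenue = P * Q = 26 * 15 = $390
Total Cost = FC + VC*Q = 48 + 17*15 = $303
Profit = TR - TC = 390 - 303 = $87

$87


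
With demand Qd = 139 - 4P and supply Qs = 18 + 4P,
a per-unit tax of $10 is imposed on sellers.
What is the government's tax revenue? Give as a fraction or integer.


With tax on sellers, new supply: Qs' = 18 + 4(P - 10)
= 4P - 22
New equilibrium quantity:
Q_new = 117/2
Tax revenue = tax * Q_new = 10 * 117/2 = 585

585


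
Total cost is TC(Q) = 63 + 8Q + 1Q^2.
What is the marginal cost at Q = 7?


MC = dTC/dQ = 8 + 2*1*Q
At Q = 7:
MC = 8 + 2*7
MC = 8 + 14 = 22

22


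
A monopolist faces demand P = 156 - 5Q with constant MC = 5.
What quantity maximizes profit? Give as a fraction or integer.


TR = P*Q = (156 - 5Q)Q = 156Q - 5Q^2
MR = dTR/dQ = 156 - 10Q
Set MR = MC:
156 - 10Q = 5
151 = 10Q
Q* = 151/10 = 151/10

151/10


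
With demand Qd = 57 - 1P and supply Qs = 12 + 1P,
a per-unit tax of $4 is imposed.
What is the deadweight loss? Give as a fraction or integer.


Pre-tax equilibrium quantity: Q* = 69/2
Post-tax equilibrium quantity: Q_tax = 65/2
Reduction in quantity: Q* - Q_tax = 2
DWL = (1/2) * tax * (Q* - Q_tax)
DWL = (1/2) * 4 * 2 = 4

4
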